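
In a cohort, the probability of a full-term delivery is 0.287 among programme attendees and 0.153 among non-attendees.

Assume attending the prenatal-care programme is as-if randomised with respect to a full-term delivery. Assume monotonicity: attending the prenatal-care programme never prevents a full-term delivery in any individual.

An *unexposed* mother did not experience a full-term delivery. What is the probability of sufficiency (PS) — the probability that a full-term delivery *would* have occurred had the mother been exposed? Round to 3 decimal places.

PS ≈ 0.158

Let p₁ = 0.287, p₀ = 0.153.
Under exogeneity and monotonicity, PS = (p₁ − p₀) / (1 − p₀).
PS = (0.287 − 0.153) / (1 − 0.153) = 0.134 / 0.847 ≈ 0.1582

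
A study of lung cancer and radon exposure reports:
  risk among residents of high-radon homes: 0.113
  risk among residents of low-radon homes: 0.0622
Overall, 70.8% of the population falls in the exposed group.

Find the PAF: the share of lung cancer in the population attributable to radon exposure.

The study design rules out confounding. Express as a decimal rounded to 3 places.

PAF ≈ 0.366

Let p₁ = 0.113, p₀ = 0.0622.
Overall risk P(Y=1) = π·p₁ + (1−π)·p₀ = 0.708×0.113 + 0.292×0.0622 = 0.098166.
Under exogeneity, PAF = [P(Y=1) − p₀] / P(Y=1).
PAF = (0.098166 − 0.0622) / 0.098166 ≈ 0.3664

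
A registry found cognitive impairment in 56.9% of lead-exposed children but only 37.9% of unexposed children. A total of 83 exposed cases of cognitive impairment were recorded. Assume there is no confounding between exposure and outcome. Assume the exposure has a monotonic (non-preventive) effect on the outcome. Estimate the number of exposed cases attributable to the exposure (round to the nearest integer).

about 28 cases

p₁ = 0.569, p₀ = 0.379.
PN = (p₁ − p₀)/p₁ = (0.569 − 0.379) / 0.569 ≈ 0.33392.
Attributable cases ≈ PN × (exposed cases) = 0.33392 × 83 ≈ 27.72.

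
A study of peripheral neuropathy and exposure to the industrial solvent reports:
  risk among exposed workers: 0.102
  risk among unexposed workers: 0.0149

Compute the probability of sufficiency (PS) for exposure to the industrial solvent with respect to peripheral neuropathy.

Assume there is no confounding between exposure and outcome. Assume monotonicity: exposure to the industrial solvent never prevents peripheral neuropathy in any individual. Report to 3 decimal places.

Let p₁ = 0.102, p₀ = 0.0149.
Under exogeneity and monotonicity, PS = (p₁ − p₀) / (1 − p₀).
PS = (0.102 − 0.0149) / (1 − 0.0149) = 0.0871 / 0.9851 ≈ 0.0884

PS ≈ 0.088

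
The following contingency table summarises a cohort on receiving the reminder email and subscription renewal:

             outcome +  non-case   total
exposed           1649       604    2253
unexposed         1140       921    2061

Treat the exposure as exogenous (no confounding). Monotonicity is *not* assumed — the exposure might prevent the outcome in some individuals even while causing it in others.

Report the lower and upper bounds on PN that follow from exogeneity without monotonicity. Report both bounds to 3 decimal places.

0.244 ≤ PN ≤ 0.611

p₁ = P(outcome | exposed) = 1649/2253 = 0.73191
p₀ = P(outcome | unexposed) = 1140/2061 = 0.55313
Under exogeneity alone the bounds on PN are max{0,(p₁−p₀)/p₁} ≤ PN ≤ min{1,(1−p₀)/p₁}.
  lower = (p₁ − p₀)/p₁ = 0.17878 / 0.73191 ≈ 0.2443
  upper = min{1, (1 − p₀)/p₁} = 0.44687 / 0.73191 ≈ 0.6106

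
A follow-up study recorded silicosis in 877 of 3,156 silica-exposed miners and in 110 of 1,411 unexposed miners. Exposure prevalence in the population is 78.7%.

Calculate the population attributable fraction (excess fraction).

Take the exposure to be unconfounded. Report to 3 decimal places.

PAF ≈ 0.669

p₁ = P(outcome | exposed) = 877/3156 = 0.27788
p₀ = P(outcome | unexposed) = 110/1411 = 0.077959
Overall risk P(Y=1) = π·p₁ + (1−π)·p₀ = 0.787×0.27788 + 0.213×0.077959 = 0.2353.
Under exogeneity, PAF = [P(Y=1) − p₀] / P(Y=1).
PAF = (0.2353 − 0.077959) / 0.2353 ≈ 0.6687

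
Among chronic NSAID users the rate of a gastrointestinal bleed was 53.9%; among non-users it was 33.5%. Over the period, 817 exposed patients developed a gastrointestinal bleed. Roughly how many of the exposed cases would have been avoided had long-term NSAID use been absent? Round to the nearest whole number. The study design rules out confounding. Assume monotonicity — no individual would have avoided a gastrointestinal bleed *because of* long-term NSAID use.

p₁ = 0.539, p₀ = 0.335.
PN = (p₁ − p₀)/p₁ = (0.539 − 0.335) / 0.539 ≈ 0.37848.
Attributable cases ≈ PN × (exposed cases) = 0.37848 × 817 ≈ 309.22.

about 309 cases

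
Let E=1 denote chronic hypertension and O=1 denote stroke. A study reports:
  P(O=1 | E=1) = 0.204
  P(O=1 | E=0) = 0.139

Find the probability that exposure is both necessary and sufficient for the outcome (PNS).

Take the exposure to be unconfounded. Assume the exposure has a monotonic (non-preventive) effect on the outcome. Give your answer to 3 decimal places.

PNS ≈ 0.065

Let p₁ = 0.204, p₀ = 0.139.
Under exogeneity and monotonicity, PNS = p₁ − p₀.
PNS = 0.204 − 0.139 = 0.065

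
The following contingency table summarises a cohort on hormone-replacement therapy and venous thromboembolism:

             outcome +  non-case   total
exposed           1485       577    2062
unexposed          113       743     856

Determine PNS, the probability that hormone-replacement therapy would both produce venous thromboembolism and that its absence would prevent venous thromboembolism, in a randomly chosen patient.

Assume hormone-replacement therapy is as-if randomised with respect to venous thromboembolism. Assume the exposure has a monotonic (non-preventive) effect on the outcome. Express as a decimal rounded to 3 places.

p₁ = P(outcome | exposed) = 1485/2062 = 0.72017
p₀ = P(outcome | unexposed) = 113/856 = 0.13201
Under exogeneity and monotonicity, PNS = p₁ − p₀.
PNS = 0.72017 − 0.13201 = 0.58817

PNS ≈ 0.588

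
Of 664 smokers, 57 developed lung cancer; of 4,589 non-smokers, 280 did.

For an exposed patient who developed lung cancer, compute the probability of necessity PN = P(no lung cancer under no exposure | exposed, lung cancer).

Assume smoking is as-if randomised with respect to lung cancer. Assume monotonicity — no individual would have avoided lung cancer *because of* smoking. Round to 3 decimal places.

p₁ = P(outcome | exposed) = 57/664 = 0.085843
p₀ = P(outcome | unexposed) = 280/4589 = 0.061015
Under exogeneity and monotonicity, PN = (p₁ − p₀) / p₁.
PN = (0.085843 − 0.061015) / 0.085843 = 0.024828 / 0.085843 ≈ 0.2892

PN ≈ 0.289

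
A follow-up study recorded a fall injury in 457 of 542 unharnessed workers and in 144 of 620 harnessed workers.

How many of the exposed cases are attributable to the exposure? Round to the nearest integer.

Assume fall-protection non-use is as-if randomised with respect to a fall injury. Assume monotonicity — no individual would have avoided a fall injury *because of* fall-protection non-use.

about 331 cases

p₁ = P(outcome | exposed) = 457/542 = 0.84317
p₀ = P(outcome | unexposed) = 144/620 = 0.23226
PN = (p₁ − p₀)/p₁ = (0.84317 − 0.23226) / 0.84317 ≈ 0.72454.
Attributable cases ≈ PN × (exposed cases) = 0.72454 × 457 ≈ 331.12.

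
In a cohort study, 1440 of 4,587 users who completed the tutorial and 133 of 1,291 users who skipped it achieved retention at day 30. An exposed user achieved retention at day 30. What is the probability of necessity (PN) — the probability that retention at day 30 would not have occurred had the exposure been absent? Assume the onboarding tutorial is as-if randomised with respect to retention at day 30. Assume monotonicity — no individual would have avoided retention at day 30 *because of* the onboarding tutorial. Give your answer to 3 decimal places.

PN ≈ 0.672

p₁ = P(outcome | exposed) = 1440/4587 = 0.31393
p₀ = P(outcome | unexposed) = 133/1291 = 0.10302
Under exogeneity and monotonicity, PN = (p₁ − p₀) / p₁.
PN = (0.31393 − 0.10302) / 0.31393 = 0.21091 / 0.31393 ≈ 0.6718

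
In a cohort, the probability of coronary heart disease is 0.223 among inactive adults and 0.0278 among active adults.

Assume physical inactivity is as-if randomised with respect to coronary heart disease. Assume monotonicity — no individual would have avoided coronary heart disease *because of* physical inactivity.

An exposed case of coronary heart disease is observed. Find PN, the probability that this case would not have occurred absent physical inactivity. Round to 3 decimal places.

PN ≈ 0.875

Let p₁ = 0.223, p₀ = 0.0278.
Under exogeneity and monotonicity, PN = (p₁ − p₀) / p₁.
PN = (0.223 − 0.0278) / 0.223 = 0.1952 / 0.223 ≈ 0.8753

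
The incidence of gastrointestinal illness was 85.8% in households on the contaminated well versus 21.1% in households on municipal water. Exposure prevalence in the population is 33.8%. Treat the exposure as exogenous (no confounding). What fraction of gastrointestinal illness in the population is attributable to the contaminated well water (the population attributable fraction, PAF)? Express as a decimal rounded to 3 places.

PAF ≈ 0.509

p₁ = 0.858, p₀ = 0.211.
Overall risk P(Y=1) = π·p₁ + (1−π)·p₀ = 0.338×0.858 + 0.662×0.211 = 0.42969.
Under exogeneity, PAF = [P(Y=1) − p₀] / P(Y=1).
PAF = (0.42969 − 0.211) / 0.42969 ≈ 0.5089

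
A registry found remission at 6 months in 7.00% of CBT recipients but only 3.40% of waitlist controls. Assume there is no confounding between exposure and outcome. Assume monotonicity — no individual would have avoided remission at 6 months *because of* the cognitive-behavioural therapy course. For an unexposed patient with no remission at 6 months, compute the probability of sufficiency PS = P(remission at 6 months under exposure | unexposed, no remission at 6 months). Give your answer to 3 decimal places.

p₁ = 0.07, p₀ = 0.034.
Under exogeneity and monotonicity, PS = (p₁ − p₀) / (1 − p₀).
PS = (0.07 − 0.034) / (1 − 0.034) = 0.036 / 0.966 ≈ 0.0373

PS ≈ 0.037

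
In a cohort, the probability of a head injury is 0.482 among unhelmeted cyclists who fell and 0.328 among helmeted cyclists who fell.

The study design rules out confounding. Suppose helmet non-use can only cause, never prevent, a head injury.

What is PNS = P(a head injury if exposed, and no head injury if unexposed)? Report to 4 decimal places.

PNS ≈ 0.1540

Let p₁ = 0.482, p₀ = 0.328.
Under exogeneity and monotonicity, PNS = p₁ − p₀.
PNS = 0.482 − 0.328 = 0.154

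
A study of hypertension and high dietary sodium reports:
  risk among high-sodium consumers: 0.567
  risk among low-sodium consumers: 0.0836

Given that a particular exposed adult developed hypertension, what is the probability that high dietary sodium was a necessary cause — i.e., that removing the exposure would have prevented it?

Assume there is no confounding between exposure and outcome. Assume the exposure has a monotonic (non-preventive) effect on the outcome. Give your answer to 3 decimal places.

PN ≈ 0.853

Let p₁ = 0.567, p₀ = 0.0836.
Under exogeneity and monotonicity, PN = (p₁ − p₀) / p₁.
PN = (0.567 − 0.0836) / 0.567 = 0.4834 / 0.567 ≈ 0.8526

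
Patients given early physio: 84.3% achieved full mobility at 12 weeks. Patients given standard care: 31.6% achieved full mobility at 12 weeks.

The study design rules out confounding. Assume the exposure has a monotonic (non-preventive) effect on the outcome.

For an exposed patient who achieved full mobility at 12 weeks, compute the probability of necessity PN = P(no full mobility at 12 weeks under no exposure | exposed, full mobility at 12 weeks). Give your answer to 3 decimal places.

p₁ = 0.843, p₀ = 0.316.
Under exogeneity and monotonicity, PN = (p₁ − p₀) / p₁.
PN = (0.843 − 0.316) / 0.843 = 0.527 / 0.843 ≈ 0.6251

PN ≈ 0.625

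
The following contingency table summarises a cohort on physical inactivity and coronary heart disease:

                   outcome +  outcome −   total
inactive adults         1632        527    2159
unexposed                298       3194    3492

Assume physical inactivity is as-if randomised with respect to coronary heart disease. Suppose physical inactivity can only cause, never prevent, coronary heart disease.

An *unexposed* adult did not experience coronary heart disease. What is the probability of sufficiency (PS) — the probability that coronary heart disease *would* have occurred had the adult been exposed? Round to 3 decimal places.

p₁ = P(outcome | exposed) = 1632/2159 = 0.75591
p₀ = P(outcome | unexposed) = 298/3492 = 0.085338
Under exogeneity and monotonicity, PS = (p₁ − p₀)/(1 − p₀).
PS = (0.75591 − 0.085338) / 0.91466 ≈ 0.7331

PS ≈ 0.733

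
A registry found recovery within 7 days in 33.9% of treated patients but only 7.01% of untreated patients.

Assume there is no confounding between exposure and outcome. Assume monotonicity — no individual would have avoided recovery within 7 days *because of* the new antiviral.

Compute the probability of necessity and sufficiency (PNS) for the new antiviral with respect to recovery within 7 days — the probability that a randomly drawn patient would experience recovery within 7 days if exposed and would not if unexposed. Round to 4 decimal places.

p₁ = 0.339, p₀ = 0.0701.
Under exogeneity and monotonicity, PNS = p₁ − p₀.
PNS = 0.339 − 0.0701 = 0.2689

PNS ≈ 0.2689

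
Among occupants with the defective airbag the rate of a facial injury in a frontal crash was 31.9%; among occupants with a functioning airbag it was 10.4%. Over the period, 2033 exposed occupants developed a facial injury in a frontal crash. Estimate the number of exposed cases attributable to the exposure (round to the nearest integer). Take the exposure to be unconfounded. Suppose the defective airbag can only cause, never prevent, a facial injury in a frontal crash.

about 1370 cases

p₁ = 0.319, p₀ = 0.104.
PN = (p₁ − p₀)/p₁ = (0.319 − 0.104) / 0.319 ≈ 0.67398.
Attributable cases ≈ PN × (exposed cases) = 0.67398 × 2033 ≈ 1370.20.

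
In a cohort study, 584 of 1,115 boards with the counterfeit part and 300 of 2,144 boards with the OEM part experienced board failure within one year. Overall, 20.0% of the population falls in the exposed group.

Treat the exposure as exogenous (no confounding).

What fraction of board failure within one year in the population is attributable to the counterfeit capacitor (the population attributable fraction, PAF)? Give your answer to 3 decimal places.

PAF ≈ 0.354

p₁ = P(outcome | exposed) = 584/1115 = 0.52377
p₀ = P(outcome | unexposed) = 300/2144 = 0.13993
Overall risk P(Y=1) = π·p₁ + (1−π)·p₀ = 0.2×0.52377 + 0.8×0.13993 = 0.21669.
Under exogeneity, PAF = [P(Y=1) − p₀] / P(Y=1).
PAF = (0.21669 − 0.13993) / 0.21669 ≈ 0.3543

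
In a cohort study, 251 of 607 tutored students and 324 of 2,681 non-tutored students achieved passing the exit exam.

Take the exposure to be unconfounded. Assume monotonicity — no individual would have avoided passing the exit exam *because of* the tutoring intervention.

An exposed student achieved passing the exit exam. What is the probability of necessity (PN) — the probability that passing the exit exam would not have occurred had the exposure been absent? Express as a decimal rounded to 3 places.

PN ≈ 0.708

p₁ = P(outcome | exposed) = 251/607 = 0.41351
p₀ = P(outcome | unexposed) = 324/2681 = 0.12085
Under exogeneity and monotonicity, PN = (p₁ − p₀) / p₁.
PN = (0.41351 − 0.12085) / 0.41351 = 0.29266 / 0.41351 ≈ 0.7077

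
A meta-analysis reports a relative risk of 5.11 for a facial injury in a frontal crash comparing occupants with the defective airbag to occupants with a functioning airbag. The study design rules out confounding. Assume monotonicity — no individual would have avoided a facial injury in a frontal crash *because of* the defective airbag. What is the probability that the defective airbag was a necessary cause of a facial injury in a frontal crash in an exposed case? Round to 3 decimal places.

PN ≈ 0.804

Under exogeneity and monotonicity, PN = (RR − 1) / RR = 1 − 1/RR.
PN = (5.11 − 1) / 5.11 = 4.11 / 5.11 ≈ 0.8043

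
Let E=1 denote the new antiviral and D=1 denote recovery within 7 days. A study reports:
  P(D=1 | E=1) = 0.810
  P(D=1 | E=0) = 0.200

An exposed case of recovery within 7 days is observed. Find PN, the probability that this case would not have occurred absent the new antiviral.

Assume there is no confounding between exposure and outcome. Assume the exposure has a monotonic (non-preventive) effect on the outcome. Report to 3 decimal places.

Let p₁ = 0.81, p₀ = 0.2.
Under exogeneity and monotonicity, PN = (p₁ − p₀) / p₁.
PN = (0.81 − 0.2) / 0.81 = 0.61 / 0.81 ≈ 0.7531

PN ≈ 0.753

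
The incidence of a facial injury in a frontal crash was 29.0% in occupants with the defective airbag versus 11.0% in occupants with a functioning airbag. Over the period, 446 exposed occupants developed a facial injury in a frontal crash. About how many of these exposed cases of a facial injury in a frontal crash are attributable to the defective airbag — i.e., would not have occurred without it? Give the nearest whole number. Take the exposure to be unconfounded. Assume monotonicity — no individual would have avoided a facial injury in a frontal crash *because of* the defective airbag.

about 277 cases

p₁ = 0.29, p₀ = 0.11.
PN = (p₁ − p₀)/p₁ = (0.29 − 0.11) / 0.29 ≈ 0.62069.
Attributable cases ≈ PN × (exposed cases) = 0.62069 × 446 ≈ 276.83.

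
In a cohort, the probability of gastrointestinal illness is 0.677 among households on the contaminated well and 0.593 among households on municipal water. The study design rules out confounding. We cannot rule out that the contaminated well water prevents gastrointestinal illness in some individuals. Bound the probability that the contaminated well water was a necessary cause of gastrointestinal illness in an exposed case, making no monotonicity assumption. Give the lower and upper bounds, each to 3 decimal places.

0.124 ≤ PN ≤ 0.601

Let p₁ = 0.677, p₀ = 0.593.
Under exogeneity alone the bounds on PN are max{0,(p₁−p₀)/p₁} ≤ PN ≤ min{1,(1−p₀)/p₁}.
  lower = (p₁ − p₀)/p₁ = 0.084 / 0.677 ≈ 0.1241
  upper = min{1, (1 − p₀)/p₁} = 0.407 / 0.677 ≈ 0.6012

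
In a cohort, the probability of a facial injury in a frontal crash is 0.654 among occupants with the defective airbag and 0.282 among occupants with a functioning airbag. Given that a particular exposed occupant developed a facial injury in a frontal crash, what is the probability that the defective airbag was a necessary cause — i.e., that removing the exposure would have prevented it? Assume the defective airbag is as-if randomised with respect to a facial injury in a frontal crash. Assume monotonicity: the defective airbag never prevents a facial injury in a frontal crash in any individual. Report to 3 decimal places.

Let p₁ = 0.654, p₀ = 0.282.
Under exogeneity and monotonicity, PN = (p₁ − p₀) / p₁.
PN = (0.654 − 0.282) / 0.654 = 0.372 / 0.654 ≈ 0.5688

PN ≈ 0.569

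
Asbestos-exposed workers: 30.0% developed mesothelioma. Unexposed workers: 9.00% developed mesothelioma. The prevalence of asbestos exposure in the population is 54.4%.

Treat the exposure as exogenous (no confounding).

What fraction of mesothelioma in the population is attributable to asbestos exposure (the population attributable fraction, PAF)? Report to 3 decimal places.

PAF ≈ 0.559

p₁ = 0.3, p₀ = 0.09.
Overall risk P(Y=1) = π·p₁ + (1−π)·p₀ = 0.544×0.3 + 0.456×0.09 = 0.20424.
Under exogeneity, PAF = [P(Y=1) − p₀] / P(Y=1).
PAF = (0.20424 − 0.09) / 0.20424 ≈ 0.5593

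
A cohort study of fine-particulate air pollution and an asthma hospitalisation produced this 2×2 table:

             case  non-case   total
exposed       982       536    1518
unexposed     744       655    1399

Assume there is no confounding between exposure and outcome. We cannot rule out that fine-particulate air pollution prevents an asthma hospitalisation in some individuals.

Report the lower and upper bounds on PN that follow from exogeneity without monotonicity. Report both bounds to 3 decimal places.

0.178 ≤ PN ≤ 0.724

p₁ = P(outcome | exposed) = 982/1518 = 0.6469
p₀ = P(outcome | unexposed) = 744/1399 = 0.53181
Under exogeneity alone the bounds on PN are max{0,(p₁−p₀)/p₁} ≤ PN ≤ min{1,(1−p₀)/p₁}.
  lower = (p₁ − p₀)/p₁ = 0.1151 / 0.6469 ≈ 0.1779
  upper = min{1, (1 − p₀)/p₁} = 0.46819 / 0.6469 ≈ 0.7237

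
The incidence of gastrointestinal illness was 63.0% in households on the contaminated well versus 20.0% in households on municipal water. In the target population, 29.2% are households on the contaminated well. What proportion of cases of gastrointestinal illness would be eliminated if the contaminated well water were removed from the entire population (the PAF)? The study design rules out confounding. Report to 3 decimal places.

p₁ = 0.63, p₀ = 0.2.
Overall risk P(Y=1) = π·p₁ + (1−π)·p₀ = 0.292×0.63 + 0.708×0.2 = 0.32556.
Under exogeneity, PAF = [P(Y=1) − p₀] / P(Y=1).
PAF = (0.32556 − 0.2) / 0.32556 ≈ 0.3857

PAF ≈ 0.386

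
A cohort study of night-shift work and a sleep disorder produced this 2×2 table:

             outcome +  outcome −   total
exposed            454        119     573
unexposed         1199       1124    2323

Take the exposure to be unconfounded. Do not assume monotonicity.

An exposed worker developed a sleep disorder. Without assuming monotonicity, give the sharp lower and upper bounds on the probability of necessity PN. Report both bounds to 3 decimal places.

p₁ = P(outcome | exposed) = 454/573 = 0.79232
p₀ = P(outcome | unexposed) = 1199/2323 = 0.51614
Under exogeneity alone the bounds on PN are max{0,(p₁−p₀)/p₁} ≤ PN ≤ min{1,(1−p₀)/p₁}.
  lower = (p₁ − p₀)/p₁ = 0.27618 / 0.79232 ≈ 0.3486
  upper = min{1, (1 − p₀)/p₁} = 0.48386 / 0.79232 ≈ 0.6107

0.349 ≤ PN ≤ 0.611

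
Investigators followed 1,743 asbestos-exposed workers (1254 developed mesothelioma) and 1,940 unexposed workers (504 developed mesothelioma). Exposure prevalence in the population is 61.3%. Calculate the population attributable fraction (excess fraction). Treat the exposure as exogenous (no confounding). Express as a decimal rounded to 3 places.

PAF ≈ 0.520

p₁ = P(outcome | exposed) = 1254/1743 = 0.71945
p₀ = P(outcome | unexposed) = 504/1940 = 0.25979
Overall risk P(Y=1) = π·p₁ + (1−π)·p₀ = 0.613×0.71945 + 0.387×0.25979 = 0.54156.
Under exogeneity, PAF = [P(Y=1) − p₀] / P(Y=1).
PAF = (0.54156 − 0.25979) / 0.54156 ≈ 0.5203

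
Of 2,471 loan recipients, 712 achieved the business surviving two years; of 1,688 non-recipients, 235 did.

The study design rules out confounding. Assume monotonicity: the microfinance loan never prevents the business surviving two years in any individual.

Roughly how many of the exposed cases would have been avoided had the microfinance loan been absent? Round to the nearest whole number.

about 368 cases

p₁ = P(outcome | exposed) = 712/2471 = 0.28814
p₀ = P(outcome | unexposed) = 235/1688 = 0.13922
PN = (p₁ − p₀)/p₁ = (0.28814 − 0.13922) / 0.28814 ≈ 0.51684.
Attributable cases ≈ PN × (exposed cases) = 0.51684 × 712 ≈ 367.99.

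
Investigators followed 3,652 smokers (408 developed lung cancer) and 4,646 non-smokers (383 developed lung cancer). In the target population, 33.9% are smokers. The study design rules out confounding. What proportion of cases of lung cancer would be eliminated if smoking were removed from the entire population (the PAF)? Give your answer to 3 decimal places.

PAF ≈ 0.107

p₁ = P(outcome | exposed) = 408/3652 = 0.11172
p₀ = P(outcome | unexposed) = 383/4646 = 0.082437
Overall risk P(Y=1) = π·p₁ + (1−π)·p₀ = 0.339×0.11172 + 0.661×0.082437 = 0.092363.
Under exogeneity, PAF = [P(Y=1) − p₀] / P(Y=1).
PAF = (0.092363 − 0.082437) / 0.092363 ≈ 0.1075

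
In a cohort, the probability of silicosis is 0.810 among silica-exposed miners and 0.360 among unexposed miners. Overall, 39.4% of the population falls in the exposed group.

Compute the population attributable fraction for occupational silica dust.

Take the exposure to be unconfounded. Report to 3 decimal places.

Let p₁ = 0.81, p₀ = 0.36.
Overall risk P(Y=1) = π·p₁ + (1−π)·p₀ = 0.394×0.81 + 0.606×0.36 = 0.5373.
Under exogeneity, PAF = [P(Y=1) − p₀] / P(Y=1).
PAF = (0.5373 − 0.36) / 0.5373 ≈ 0.3300

PAF ≈ 0.330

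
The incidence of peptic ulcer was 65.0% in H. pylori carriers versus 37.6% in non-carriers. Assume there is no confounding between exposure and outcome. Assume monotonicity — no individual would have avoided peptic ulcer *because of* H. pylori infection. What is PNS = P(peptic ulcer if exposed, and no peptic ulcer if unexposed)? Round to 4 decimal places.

p₁ = 0.65, p₀ = 0.376.
Under exogeneity and monotonicity, PNS = p₁ − p₀.
PNS = 0.65 − 0.376 = 0.274

PNS ≈ 0.2740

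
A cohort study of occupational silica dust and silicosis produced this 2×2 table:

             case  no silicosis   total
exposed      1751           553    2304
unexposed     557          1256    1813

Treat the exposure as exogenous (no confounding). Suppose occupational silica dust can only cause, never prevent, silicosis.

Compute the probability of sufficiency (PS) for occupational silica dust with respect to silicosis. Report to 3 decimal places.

PS ≈ 0.654

p₁ = P(outcome | exposed) = 1751/2304 = 0.75998
p₀ = P(outcome | unexposed) = 557/1813 = 0.30723
Under exogeneity and monotonicity, PS = (p₁ − p₀)/(1 − p₀).
PS = (0.75998 − 0.30723) / 0.69277 ≈ 0.6535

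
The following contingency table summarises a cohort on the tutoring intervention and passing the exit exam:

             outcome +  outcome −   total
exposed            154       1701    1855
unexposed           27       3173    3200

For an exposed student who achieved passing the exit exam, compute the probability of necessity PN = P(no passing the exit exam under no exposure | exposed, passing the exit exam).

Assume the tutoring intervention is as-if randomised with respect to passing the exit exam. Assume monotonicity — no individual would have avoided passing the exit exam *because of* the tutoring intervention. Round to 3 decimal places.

PN ≈ 0.898

p₁ = P(outcome | exposed) = 154/1855 = 0.083019
p₀ = P(outcome | unexposed) = 27/3200 = 0.0084375
Under exogeneity and monotonicity, PN = (p₁ − p₀)/p₁.
PN = (0.083019 − 0.0084375) / 0.083019 ≈ 0.8984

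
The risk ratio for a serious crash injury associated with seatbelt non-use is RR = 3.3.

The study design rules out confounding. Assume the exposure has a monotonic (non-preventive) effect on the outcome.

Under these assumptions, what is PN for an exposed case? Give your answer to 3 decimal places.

PN ≈ 0.697

Under exogeneity and monotonicity, PN = (RR − 1) / RR = 1 − 1/RR.
PN = (3.3 − 1) / 3.3 = 2.3 / 3.3 ≈ 0.6970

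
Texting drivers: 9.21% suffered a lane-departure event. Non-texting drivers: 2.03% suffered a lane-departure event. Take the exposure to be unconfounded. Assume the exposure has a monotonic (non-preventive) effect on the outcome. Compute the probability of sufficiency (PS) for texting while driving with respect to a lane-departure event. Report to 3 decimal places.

PS ≈ 0.073

p₁ = 0.0921, p₀ = 0.0203.
Under exogeneity and monotonicity, PS = (p₁ − p₀) / (1 − p₀).
PS = (0.0921 − 0.0203) / (1 − 0.0203) = 0.0718 / 0.9797 ≈ 0.0733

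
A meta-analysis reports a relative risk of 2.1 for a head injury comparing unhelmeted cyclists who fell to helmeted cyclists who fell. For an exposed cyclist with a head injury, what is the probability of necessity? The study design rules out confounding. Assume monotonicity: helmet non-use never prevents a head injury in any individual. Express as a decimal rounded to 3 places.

PN ≈ 0.524

Under exogeneity and monotonicity, PN = (RR − 1) / RR = 1 − 1/RR.
PN = (2.1 − 1) / 2.1 = 1.1 / 2.1 ≈ 0.5238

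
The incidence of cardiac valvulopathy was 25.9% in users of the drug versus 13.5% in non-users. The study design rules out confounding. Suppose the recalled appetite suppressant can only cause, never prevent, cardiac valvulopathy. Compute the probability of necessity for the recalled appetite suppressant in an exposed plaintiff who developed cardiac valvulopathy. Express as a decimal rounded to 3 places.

PN ≈ 0.479

p₁ = 0.259, p₀ = 0.135.
Under exogeneity and monotonicity, PN = (p₁ − p₀) / p₁.
PN = (0.259 − 0.135) / 0.259 = 0.124 / 0.259 ≈ 0.4788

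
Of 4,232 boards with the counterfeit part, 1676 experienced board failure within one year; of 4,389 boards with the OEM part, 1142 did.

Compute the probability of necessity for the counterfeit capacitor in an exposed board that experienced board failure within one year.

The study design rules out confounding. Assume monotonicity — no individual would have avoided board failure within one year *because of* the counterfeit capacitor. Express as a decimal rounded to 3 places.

p₁ = P(outcome | exposed) = 1676/4232 = 0.39603
p₀ = P(outcome | unexposed) = 1142/4389 = 0.2602
Under exogeneity and monotonicity, PN = (p₁ − p₀) / p₁.
PN = (0.39603 − 0.2602) / 0.39603 = 0.13583 / 0.39603 ≈ 0.3430

PN ≈ 0.343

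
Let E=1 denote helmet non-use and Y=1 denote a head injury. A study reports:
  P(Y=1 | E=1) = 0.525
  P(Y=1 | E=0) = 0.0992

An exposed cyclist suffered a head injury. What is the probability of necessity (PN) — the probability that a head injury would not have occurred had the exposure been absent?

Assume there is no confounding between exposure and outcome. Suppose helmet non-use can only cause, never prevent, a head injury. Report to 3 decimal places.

Let p₁ = 0.525, p₀ = 0.0992.
Under exogeneity and monotonicity, PN = (p₁ − p₀) / p₁.
PN = (0.525 − 0.0992) / 0.525 = 0.4258 / 0.525 ≈ 0.8110

PN ≈ 0.811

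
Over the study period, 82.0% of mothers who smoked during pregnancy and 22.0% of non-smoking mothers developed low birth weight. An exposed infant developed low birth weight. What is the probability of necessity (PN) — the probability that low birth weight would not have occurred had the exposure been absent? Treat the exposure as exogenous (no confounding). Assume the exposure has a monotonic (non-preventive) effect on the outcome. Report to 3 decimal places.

p₁ = 0.82, p₀ = 0.22.
Under exogeneity and monotonicity, PN = (p₁ − p₀) / p₁.
PN = (0.82 − 0.22) / 0.82 = 0.6 / 0.82 ≈ 0.7317

PN ≈ 0.732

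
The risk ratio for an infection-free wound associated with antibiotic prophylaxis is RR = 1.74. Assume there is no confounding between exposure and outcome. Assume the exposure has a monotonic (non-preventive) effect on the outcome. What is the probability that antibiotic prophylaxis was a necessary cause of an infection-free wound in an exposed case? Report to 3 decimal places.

Under exogeneity and monotonicity, PN = (RR − 1) / RR = 1 − 1/RR.
PN = (1.74 − 1) / 1.74 = 0.74 / 1.74 ≈ 0.4253

PN ≈ 0.425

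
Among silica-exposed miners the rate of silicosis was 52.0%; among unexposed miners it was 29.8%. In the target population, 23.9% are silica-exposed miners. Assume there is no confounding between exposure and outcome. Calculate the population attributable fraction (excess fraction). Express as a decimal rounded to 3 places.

p₁ = 0.52, p₀ = 0.298.
Overall risk P(Y=1) = π·p₁ + (1−π)·p₀ = 0.239×0.52 + 0.761×0.298 = 0.35106.
Under exogeneity, PAF = [P(Y=1) − p₀] / P(Y=1).
PAF = (0.35106 − 0.298) / 0.35106 ≈ 0.1511

PAF ≈ 0.151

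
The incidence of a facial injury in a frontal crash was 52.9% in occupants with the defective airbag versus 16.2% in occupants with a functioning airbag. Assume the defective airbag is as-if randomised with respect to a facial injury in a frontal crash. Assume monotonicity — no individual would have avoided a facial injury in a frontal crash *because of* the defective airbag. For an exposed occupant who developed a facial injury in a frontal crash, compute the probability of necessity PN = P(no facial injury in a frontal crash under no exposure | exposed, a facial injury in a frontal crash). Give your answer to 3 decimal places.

p₁ = 0.529, p₀ = 0.162.
Under exogeneity and monotonicity, PN = (p₁ − p₀) / p₁.
PN = (0.529 − 0.162) / 0.529 = 0.367 / 0.529 ≈ 0.6938

PN ≈ 0.694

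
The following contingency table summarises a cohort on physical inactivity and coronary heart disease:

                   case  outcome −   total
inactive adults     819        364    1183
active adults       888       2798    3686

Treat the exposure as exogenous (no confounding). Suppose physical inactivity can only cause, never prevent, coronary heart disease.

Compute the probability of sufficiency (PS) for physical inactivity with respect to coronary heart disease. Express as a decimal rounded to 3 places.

p₁ = P(outcome | exposed) = 819/1183 = 0.69231
p₀ = P(outcome | unexposed) = 888/3686 = 0.24091
Under exogeneity and monotonicity, PS = (p₁ − p₀) / (1 − p₀).
PS = (0.69231 − 0.24091) / (1 − 0.24091) = 0.4514 / 0.75909 ≈ 0.5947

PS ≈ 0.595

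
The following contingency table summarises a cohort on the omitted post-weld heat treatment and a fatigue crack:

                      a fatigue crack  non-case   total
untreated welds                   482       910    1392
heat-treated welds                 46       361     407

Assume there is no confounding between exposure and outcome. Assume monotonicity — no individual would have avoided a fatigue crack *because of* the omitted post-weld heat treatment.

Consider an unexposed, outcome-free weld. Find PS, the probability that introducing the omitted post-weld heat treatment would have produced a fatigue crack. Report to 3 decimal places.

p₁ = P(outcome | exposed) = 482/1392 = 0.34626
p₀ = P(outcome | unexposed) = 46/407 = 0.11302
Under exogeneity and monotonicity, PS = (p₁ − p₀) / (1 − p₀).
PS = (0.34626 − 0.11302) / (1 − 0.11302) = 0.23324 / 0.88698 ≈ 0.2630

PS ≈ 0.263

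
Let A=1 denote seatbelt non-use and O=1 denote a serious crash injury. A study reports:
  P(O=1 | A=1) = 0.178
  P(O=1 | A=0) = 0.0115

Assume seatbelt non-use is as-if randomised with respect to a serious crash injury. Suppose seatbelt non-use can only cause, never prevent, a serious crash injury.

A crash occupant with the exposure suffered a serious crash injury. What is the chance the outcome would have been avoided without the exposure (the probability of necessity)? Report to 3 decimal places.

Let p₁ = 0.178, p₀ = 0.0115.
Under exogeneity and monotonicity, PN = (p₁ − p₀) / p₁.
PN = (0.178 − 0.0115) / 0.178 = 0.1665 / 0.178 ≈ 0.9354

PN ≈ 0.935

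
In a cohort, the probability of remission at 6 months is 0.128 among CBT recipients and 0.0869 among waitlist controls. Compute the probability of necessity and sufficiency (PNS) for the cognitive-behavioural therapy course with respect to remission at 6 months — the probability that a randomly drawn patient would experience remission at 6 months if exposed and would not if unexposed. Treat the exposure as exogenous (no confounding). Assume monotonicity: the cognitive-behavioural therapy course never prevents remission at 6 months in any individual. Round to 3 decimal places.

Let p₁ = 0.128, p₀ = 0.0869.
Under exogeneity and monotonicity, PNS = p₁ − p₀.
PNS = 0.128 − 0.0869 = 0.0411

PNS ≈ 0.041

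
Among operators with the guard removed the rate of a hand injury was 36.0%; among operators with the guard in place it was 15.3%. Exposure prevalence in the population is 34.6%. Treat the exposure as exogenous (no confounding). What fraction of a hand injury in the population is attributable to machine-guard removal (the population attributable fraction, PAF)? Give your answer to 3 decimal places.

p₁ = 0.36, p₀ = 0.153.
Overall risk P(Y=1) = π·p₁ + (1−π)·p₀ = 0.346×0.36 + 0.654×0.153 = 0.22462.
Under exogeneity, PAF = [P(Y=1) − p₀] / P(Y=1).
PAF = (0.22462 − 0.153) / 0.22462 ≈ 0.3189

PAF ≈ 0.319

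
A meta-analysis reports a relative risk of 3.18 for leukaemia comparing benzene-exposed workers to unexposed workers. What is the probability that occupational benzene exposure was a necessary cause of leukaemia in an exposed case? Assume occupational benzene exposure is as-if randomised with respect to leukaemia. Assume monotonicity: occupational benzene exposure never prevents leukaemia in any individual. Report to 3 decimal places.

PN ≈ 0.686

Under exogeneity and monotonicity, PN = (RR − 1) / RR = 1 − 1/RR.
PN = (3.18 − 1) / 3.18 = 2.18 / 3.18 ≈ 0.6855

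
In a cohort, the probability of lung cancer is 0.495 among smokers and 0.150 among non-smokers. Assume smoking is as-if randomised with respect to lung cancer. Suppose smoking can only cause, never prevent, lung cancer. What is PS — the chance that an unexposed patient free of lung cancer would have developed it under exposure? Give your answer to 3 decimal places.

Let p₁ = 0.495, p₀ = 0.15.
Under exogeneity and monotonicity, PS = (p₁ − p₀) / (1 − p₀).
PS = (0.495 − 0.15) / (1 − 0.15) = 0.345 / 0.85 ≈ 0.4059

PS ≈ 0.406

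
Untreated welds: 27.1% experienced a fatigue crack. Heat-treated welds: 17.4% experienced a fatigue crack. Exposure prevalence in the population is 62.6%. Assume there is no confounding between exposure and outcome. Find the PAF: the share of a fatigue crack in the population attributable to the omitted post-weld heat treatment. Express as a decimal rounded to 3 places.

p₁ = 0.271, p₀ = 0.174.
Overall risk P(Y=1) = π·p₁ + (1−π)·p₀ = 0.626×0.271 + 0.374×0.174 = 0.23472.
Under exogeneity, PAF = [P(Y=1) − p₀] / P(Y=1).
PAF = (0.23472 − 0.174) / 0.23472 ≈ 0.2587

PAF ≈ 0.259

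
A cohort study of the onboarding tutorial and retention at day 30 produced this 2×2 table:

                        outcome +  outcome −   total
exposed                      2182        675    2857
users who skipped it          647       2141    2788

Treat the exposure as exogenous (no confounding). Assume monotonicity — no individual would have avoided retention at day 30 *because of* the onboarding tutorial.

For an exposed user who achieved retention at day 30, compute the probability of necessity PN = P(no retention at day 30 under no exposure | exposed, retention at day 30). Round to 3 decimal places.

PN ≈ 0.696

p₁ = P(outcome | exposed) = 2182/2857 = 0.76374
p₀ = P(outcome | unexposed) = 647/2788 = 0.23207
Under exogeneity and monotonicity, PN = (p₁ − p₀) / p₁.
PN = (0.76374 − 0.23207) / 0.76374 = 0.53167 / 0.76374 ≈ 0.6961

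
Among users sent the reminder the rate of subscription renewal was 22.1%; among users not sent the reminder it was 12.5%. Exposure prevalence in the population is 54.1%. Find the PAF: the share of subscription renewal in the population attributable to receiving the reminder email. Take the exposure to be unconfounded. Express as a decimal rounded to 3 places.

p₁ = 0.221, p₀ = 0.125.
Overall risk P(Y=1) = π·p₁ + (1−π)·p₀ = 0.541×0.221 + 0.459×0.125 = 0.17694.
Under exogeneity, PAF = [P(Y=1) − p₀] / P(Y=1).
PAF = (0.17694 − 0.125) / 0.17694 ≈ 0.2935

PAF ≈ 0.294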